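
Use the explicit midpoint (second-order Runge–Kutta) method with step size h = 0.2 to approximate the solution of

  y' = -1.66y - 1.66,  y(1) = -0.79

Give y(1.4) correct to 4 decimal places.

-0.8902

Midpoint: k1 = f(s_n, y_n); k2 = f(s_n + h/2, y_n + (h/2)·k1); y_{n+1} = y_n + h·k2.
s=1.000000, y=-0.790000:
  k1 = f(1.000000, -0.790000) = -0.348600
  k2 = f(1.100000, -0.824860) = -0.290732
  y ← -0.790000 + 0.2·(-0.290732) = -0.848146
s=1.200000, y=-0.848146:
  k1 = f(1.200000, -0.848146) = -0.252077
  k2 = f(1.300000, -0.873354) = -0.210232
  y ← -0.848146 + 0.2·(-0.210232) = -0.890193
y(1.4) ≈ -0.8902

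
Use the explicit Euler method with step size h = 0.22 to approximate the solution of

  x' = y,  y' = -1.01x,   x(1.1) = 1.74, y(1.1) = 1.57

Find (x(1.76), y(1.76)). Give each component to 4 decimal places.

2.5041, 0.1988

Euler on (x,y): x_{n+1} = x_n + h·x', y_{n+1} = y_n + h·y'.
1.100000: (1.740000, 1.570000); f=(1.570000, -1.757400) → (2.085400, 1.183372)
1.320000: (2.085400, 1.183372); f=(1.183372, -2.106254) → (2.345742, 0.719996)
1.540000: (2.345742, 0.719996); f=(0.719996, -2.369199) → (2.504141, 0.198772)
(x(1.76), y(1.76)) ≈ (2.5041, 0.1988)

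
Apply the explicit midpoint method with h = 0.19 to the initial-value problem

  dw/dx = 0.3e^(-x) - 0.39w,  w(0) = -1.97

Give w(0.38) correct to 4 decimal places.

-1.6116

Midpoint: k1 = f(x_n, w_n); k2 = f(x_n + h/2, w_n + (h/2)·k1); w_{n+1} = w_n + h·k2.
x=0.000000, w=-1.970000:
  k1 = f(0.000000, -1.970000) = 1.068300
  k2 = f(0.095000, -1.868511) = 1.001531
  w ← -1.970000 + 0.19·1.001531 = -1.779709
x=0.190000, w=-1.779709:
  k1 = f(0.190000, -1.779709) = 0.942174
  k2 = f(0.285000, -1.690202) = 0.884783
  w ← -1.779709 + 0.19·0.884783 = -1.611600
w(0.38) ≈ -1.6116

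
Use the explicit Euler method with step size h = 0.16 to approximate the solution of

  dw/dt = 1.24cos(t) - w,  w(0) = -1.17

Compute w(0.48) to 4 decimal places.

Euler: w_{n+1} = w_n + h·f(t_n, w_n).
t=0.000000, w=-1.170000: f=2.410000 → w ← -1.170000 + 0.16·2.410000 = -0.784400
t=0.160000, w=-0.784400: f=2.008562 → w ← -0.784400 + 0.16·2.008562 = -0.463030
t=0.320000, w=-0.463030: f=1.640082 → w ← -0.463030 + 0.16·1.640082 = -0.200617
w(0.48) ≈ -0.2006

-0.2006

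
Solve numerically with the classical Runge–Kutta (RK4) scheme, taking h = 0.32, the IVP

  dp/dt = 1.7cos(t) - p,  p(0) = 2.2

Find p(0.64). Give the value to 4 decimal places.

RK4: k1 = f(t_n, p_n); k2 = f(t_n + h/2, p_n + (h/2)·k1); k3 = f(t_n + h/2, p_n + (h/2)·k2); k4 = f(t_n + h, p_n + h·k3); p_{n+1} = p_n + (h/6)·(k1 + 2k2 + 2k3 + k4).
t=0.000000, p=2.200000:
  k1 = f(0.000000, 2.200000) = -0.500000
  k2 = f(0.160000, 2.120000) = -0.441714
  k3 = f(0.160000, 2.129326) = -0.451039
  k4 = f(0.320000, 2.055667) = -0.441967
  p ← 2.200000 + (0.32/6)·(k1 + 2k2 + 2k3 + k4) = 2.054535
t=0.320000, p=2.054535:
  k1 = f(0.320000, 2.054535) = -0.440835
  k2 = f(0.480000, 1.984001) = -0.476110
  k3 = f(0.480000, 1.978357) = -0.470466
  k4 = f(0.640000, 1.903986) = -0.540423
  p ← 2.054535 + (0.32/6)·(k1 + 2k2 + 2k3 + k4) = 1.901233
p(0.64) ≈ 1.9012

1.9012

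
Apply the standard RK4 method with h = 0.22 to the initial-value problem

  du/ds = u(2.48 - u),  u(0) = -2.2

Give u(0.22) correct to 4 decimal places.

-9.7196

RK4: k1 = f(s_n, u_n); k2 = f(s_n + h/2, u_n + (h/2)·k1); k3 = f(s_n + h/2, u_n + (h/2)·k2); k4 = f(s_n + h, u_n + h·k3); u_{n+1} = u_n + (h/6)·(k1 + 2k2 + 2k3 + k4).
s=0.000000, u=-2.200000:
  k1 = f(0.000000, -2.200000) = -10.296000
  k2 = f(0.110000, -3.332560) = -19.370705
  k3 = f(0.110000, -4.330778) = -29.495962
  k4 = f(0.220000, -8.689112) = -97.049660
  u ← -2.200000 + (0.22/6)·(k1 + 2k2 + 2k3 + k4) = -9.719563
u(0.22) ≈ -9.7196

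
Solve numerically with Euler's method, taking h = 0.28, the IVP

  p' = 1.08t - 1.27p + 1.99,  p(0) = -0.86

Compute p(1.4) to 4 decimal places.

Euler: p_{n+1} = p_n + h·f(t_n, p_n).
t=0.000000, p=-0.860000: f=3.082200 → p ← -0.860000 + 0.28·3.082200 = 0.003016
t=0.280000, p=0.003016: f=2.288570 → p ← 0.003016 + 0.28·2.288570 = 0.643816
t=0.560000, p=0.643816: f=1.777154 → p ← 0.643816 + 0.28·1.777154 = 1.141419
t=0.840000, p=1.141419: f=1.447598 → p ← 1.141419 + 0.28·1.447598 = 1.546746
t=1.120000, p=1.546746: f=1.235232 → p ← 1.546746 + 0.28·1.235232 = 1.892611
p(1.4) ≈ 1.8926

1.8926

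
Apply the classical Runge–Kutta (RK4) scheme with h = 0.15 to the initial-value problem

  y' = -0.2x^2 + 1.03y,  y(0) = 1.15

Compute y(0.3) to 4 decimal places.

1.5644

RK4: k1 = f(x_n, y_n); k2 = f(x_n + h/2, y_n + (h/2)·k1); k3 = f(x_n + h/2, y_n + (h/2)·k2); k4 = f(x_n + h, y_n + h·k3); y_{n+1} = y_n + (h/6)·(k1 + 2k2 + 2k3 + k4).
x=0.000000, y=1.150000:
  k1 = f(0.000000, 1.150000) = 1.184500
  k2 = f(0.075000, 1.238837) = 1.274878
  k3 = f(0.075000, 1.245616) = 1.281859
  k4 = f(0.150000, 1.342279) = 1.378047
  y ← 1.150000 + (0.15/6)·(k1 + 2k2 + 2k3 + k4) = 1.341901
x=0.150000, y=1.341901:
  k1 = f(0.150000, 1.341901) = 1.377658
  k2 = f(0.225000, 1.445225) = 1.478457
  k3 = f(0.225000, 1.452785) = 1.486243
  k4 = f(0.300000, 1.564837) = 1.593782
  y ← 1.341901 + (0.15/6)·(k1 + 2k2 + 2k3 + k4) = 1.564422
y(0.3) ≈ 1.5644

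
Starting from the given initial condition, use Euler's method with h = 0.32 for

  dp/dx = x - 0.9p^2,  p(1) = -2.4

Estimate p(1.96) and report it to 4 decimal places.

Euler: p_{n+1} = p_n + h·f(x_n, p_n).
x=1.000000, p=-2.400000: f=-4.184000 → p ← -2.400000 + 0.32·(-4.184000) = -3.738880
x=1.320000, p=-3.738880: f=-11.261301 → p ← -3.738880 + 0.32·(-11.261301) = -7.342496
x=1.640000, p=-7.342496: f=-46.881028 → p ← -7.342496 + 0.32·(-46.881028) = -22.344425
p(1.96) ≈ -22.3444

-22.3444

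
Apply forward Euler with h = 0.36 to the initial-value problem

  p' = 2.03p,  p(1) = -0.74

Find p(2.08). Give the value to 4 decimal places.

-3.8368

Euler: p_{n+1} = p_n + h·f(s_n, p_n).
s=1.000000, p=-0.740000: f=-1.502200 → p ← -0.740000 + 0.36·(-1.502200) = -1.280792
s=1.360000, p=-1.280792: f=-2.600008 → p ← -1.280792 + 0.36·(-2.600008) = -2.216795
s=1.720000, p=-2.216795: f=-4.500093 → p ← -2.216795 + 0.36·(-4.500093) = -3.836828
p(2.08) ≈ -3.8368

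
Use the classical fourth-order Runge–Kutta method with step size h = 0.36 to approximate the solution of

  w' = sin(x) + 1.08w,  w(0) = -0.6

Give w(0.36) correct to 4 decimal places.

RK4: k1 = f(x_n, w_n); k2 = f(x_n + h/2, w_n + (h/2)·k1); k3 = f(x_n + h/2, w_n + (h/2)·k2); k4 = f(x_n + h, w_n + h·k3); w_{n+1} = w_n + (h/6)·(k1 + 2k2 + 2k3 + k4).
x=0.000000, w=-0.600000:
  k1 = f(0.000000, -0.600000) = -0.648000
  k2 = f(0.180000, -0.716640) = -0.594942
  k3 = f(0.180000, -0.707089) = -0.584627
  k4 = f(0.360000, -0.810466) = -0.523029
  w ← -0.600000 + (0.36/6)·(k1 + 2k2 + 2k3 + k4) = -0.811810
w(0.36) ≈ -0.8118

-0.8118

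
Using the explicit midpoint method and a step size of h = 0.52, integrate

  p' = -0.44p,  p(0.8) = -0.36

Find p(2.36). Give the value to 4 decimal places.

Midpoint: k1 = f(x_n, p_n); k2 = f(x_n + h/2, p_n + (h/2)·k1); p_{n+1} = p_n + h·k2.
x=0.800000, p=-0.360000:
  k1 = f(0.800000, -0.360000) = 0.158400
  k2 = f(1.060000, -0.318816) = 0.140279
  p ← -0.360000 + 0.52·0.140279 = -0.287055
x=1.320000, p=-0.287055:
  k1 = f(1.320000, -0.287055) = 0.126304
  k2 = f(1.580000, -0.254216) = 0.111855
  p ← -0.287055 + 0.52·0.111855 = -0.228890
x=1.840000, p=-0.228890:
  k1 = f(1.840000, -0.228890) = 0.100712
  k2 = f(2.100000, -0.202705) = 0.089190
  p ← -0.228890 + 0.52·0.089190 = -0.182511
p(2.36) ≈ -0.1825

-0.1825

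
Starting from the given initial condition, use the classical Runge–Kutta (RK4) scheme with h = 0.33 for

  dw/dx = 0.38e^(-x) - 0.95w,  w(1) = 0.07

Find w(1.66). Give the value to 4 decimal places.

0.0859

RK4: k1 = f(x_n, w_n); k2 = f(x_n + h/2, w_n + (h/2)·k1); k3 = f(x_n + h/2, w_n + (h/2)·k2); k4 = f(x_n + h, w_n + h·k3); w_{n+1} = w_n + (h/6)·(k1 + 2k2 + 2k3 + k4).
x=1.000000, w=0.070000:
  k1 = f(1.000000, 0.070000) = 0.073294
  k2 = f(1.165000, 0.082094) = 0.040542
  k3 = f(1.165000, 0.076689) = 0.045676
  k4 = f(1.330000, 0.085073) = 0.019682
  w ← 0.070000 + (0.33/6)·(k1 + 2k2 + 2k3 + k4) = 0.084598
x=1.330000, w=0.084598:
  k1 = f(1.330000, 0.084598) = 0.020134
  k2 = f(1.495000, 0.087920) = 0.001691
  k3 = f(1.495000, 0.084877) = 0.004582
  k4 = f(1.660000, 0.086110) = -0.009551
  w ← 0.084598 + (0.33/6)·(k1 + 2k2 + 2k3 + k4) = 0.085870
w(1.66) ≈ 0.0859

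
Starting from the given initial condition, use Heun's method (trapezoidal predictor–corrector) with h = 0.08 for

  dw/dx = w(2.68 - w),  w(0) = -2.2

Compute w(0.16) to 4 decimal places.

Heun: k1 = f(x_n, w_n); k2 = f(x_n + h, w_n + h·k1); w_{n+1} = w_n + (h/2)·(k1 + k2).
x=0.000000, w=-2.200000:
  k1 = f(0.000000, -2.200000) = -10.736000
  k2 = f(0.080000, -3.058880) = -17.554545
  w ← -2.200000 + (0.08/2)·(-10.736000 + (-17.554545)) = -3.331622
x=0.080000, w=-3.331622:
  k1 = f(0.080000, -3.331622) = -20.028450
  k2 = f(0.160000, -4.933898) = -37.566194
  w ← -3.331622 + (0.08/2)·(-20.028450 + (-37.566194)) = -5.635408
w(0.16) ≈ -5.6354

-5.6354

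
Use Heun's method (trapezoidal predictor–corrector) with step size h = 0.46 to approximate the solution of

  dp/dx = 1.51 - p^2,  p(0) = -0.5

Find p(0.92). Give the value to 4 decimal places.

Heun: k1 = f(x_n, p_n); k2 = f(x_n + h, p_n + h·k1); p_{n+1} = p_n + (h/2)·(k1 + k2).
x=0.000000, p=-0.500000:
  k1 = f(0.000000, -0.500000) = 1.260000
  k2 = f(0.460000, 0.079600) = 1.503664
  p ← -0.500000 + (0.46/2)·(1.260000 + 1.503664) = 0.135643
x=0.460000, p=0.135643:
  k1 = f(0.460000, 0.135643) = 1.491601
  k2 = f(0.920000, 0.821779) = 0.834679
  p ← 0.135643 + (0.46/2)·(1.491601 + 0.834679) = 0.670687
p(0.92) ≈ 0.6707

0.6707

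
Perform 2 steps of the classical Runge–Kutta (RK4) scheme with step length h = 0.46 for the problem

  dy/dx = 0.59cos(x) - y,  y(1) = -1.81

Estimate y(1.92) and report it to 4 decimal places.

RK4: k1 = f(x_n, y_n); k2 = f(x_n + h/2, y_n + (h/2)·k1); k3 = f(x_n + h/2, y_n + (h/2)·k2); k4 = f(x_n + h, y_n + h·k3); y_{n+1} = y_n + (h/6)·(k1 + 2k2 + 2k3 + k4).
x=1.000000, y=-1.810000:
  k1 = f(1.000000, -1.810000) = 2.128778
  k2 = f(1.230000, -1.320381) = 1.517581
  k3 = f(1.230000, -1.460956) = 1.658157
  k4 = f(1.460000, -1.047248) = 1.112484
  y ← -1.810000 + (0.46/6)·(k1 + 2k2 + 2k3 + k4) = -1.074557
x=1.460000, y=-1.074557:
  k1 = f(1.460000, -1.074557) = 1.139793
  k2 = f(1.690000, -0.812404) = 0.742241
  k3 = f(1.690000, -0.903841) = 0.833678
  k4 = f(1.920000, -0.691065) = 0.489197
  y ← -1.074557 + (0.46/6)·(k1 + 2k2 + 2k3 + k4) = -0.708027
y(1.92) ≈ -0.7080

-0.7080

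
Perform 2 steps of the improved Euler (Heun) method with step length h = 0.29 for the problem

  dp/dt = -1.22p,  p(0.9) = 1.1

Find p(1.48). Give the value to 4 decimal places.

0.5526

Heun: k1 = f(t_n, p_n); k2 = f(t_n + h, p_n + h·k1); p_{n+1} = p_n + (h/2)·(k1 + k2).
t=0.900000, p=1.100000:
  k1 = f(0.900000, 1.100000) = -1.342000
  k2 = f(1.190000, 0.710820) = -0.867200
  p ← 1.100000 + (0.29/2)·(-1.342000 + (-0.867200)) = 0.779666
t=1.190000, p=0.779666:
  k1 = f(1.190000, 0.779666) = -0.951192
  k2 = f(1.480000, 0.503820) = -0.614661
  p ← 0.779666 + (0.29/2)·(-0.951192 + (-0.614661)) = 0.552617
p(1.48) ≈ 0.5526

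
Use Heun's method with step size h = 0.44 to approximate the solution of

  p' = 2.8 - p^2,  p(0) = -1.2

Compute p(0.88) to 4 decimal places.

Heun: k1 = f(t_n, p_n); k2 = f(t_n + h, p_n + h·k1); p_{n+1} = p_n + (h/2)·(k1 + k2).
t=0.000000, p=-1.200000:
  k1 = f(0.000000, -1.200000) = 1.360000
  k2 = f(0.440000, -0.601600) = 2.438077
  p ← -1.200000 + (0.44/2)·(1.360000 + 2.438077) = -0.364423
t=0.440000, p=-0.364423:
  k1 = f(0.440000, -0.364423) = 2.667196
  k2 = f(0.880000, 0.809143) = 2.145287
  p ← -0.364423 + (0.44/2)·(2.667196 + 2.145287) = 0.694323
p(0.88) ≈ 0.6943

0.6943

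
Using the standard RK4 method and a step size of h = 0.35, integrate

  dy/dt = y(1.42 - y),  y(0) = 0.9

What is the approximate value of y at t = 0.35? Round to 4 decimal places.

RK4: k1 = f(t_n, y_n); k2 = f(t_n + h/2, y_n + (h/2)·k1); k3 = f(t_n + h/2, y_n + (h/2)·k2); k4 = f(t_n + h, y_n + h·k3); y_{n+1} = y_n + (h/6)·(k1 + 2k2 + 2k3 + k4).
t=0.000000, y=0.900000:
  k1 = f(0.000000, 0.900000) = 0.468000
  k2 = f(0.175000, 0.981900) = 0.430170
  k3 = f(0.175000, 0.975280) = 0.433727
  k4 = f(0.350000, 1.051804) = 0.387270
  y ← 0.900000 + (0.35/6)·(k1 + 2k2 + 2k3 + k4) = 1.050679
y(0.35) ≈ 1.0507

1.0507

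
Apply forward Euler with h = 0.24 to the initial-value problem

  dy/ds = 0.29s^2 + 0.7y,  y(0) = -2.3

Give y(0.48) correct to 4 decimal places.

Euler: y_{n+1} = y_n + h·f(s_n, y_n).
s=0.000000, y=-2.300000: f=-1.610000 → y ← -2.300000 + 0.24·(-1.610000) = -2.686400
s=0.240000, y=-2.686400: f=-1.863776 → y ← -2.686400 + 0.24·(-1.863776) = -3.133706
y(0.48) ≈ -3.1337

-3.1337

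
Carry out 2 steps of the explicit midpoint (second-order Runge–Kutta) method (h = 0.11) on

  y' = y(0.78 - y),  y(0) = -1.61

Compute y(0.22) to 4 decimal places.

-3.0160

Midpoint: k1 = f(t_n, y_n); k2 = f(t_n + h/2, y_n + (h/2)·k1); y_{n+1} = y_n + h·k2.
t=0.000000, y=-1.610000:
  k1 = f(0.000000, -1.610000) = -3.847900
  k2 = f(0.055000, -1.821635) = -4.739227
  y ← -1.610000 + 0.11·(-4.739227) = -2.131315
t=0.110000, y=-2.131315:
  k1 = f(0.110000, -2.131315) = -6.204929
  k2 = f(0.165000, -2.472586) = -8.042299
  y ← -2.131315 + 0.11·(-8.042299) = -3.015968
y(0.22) ≈ -3.0160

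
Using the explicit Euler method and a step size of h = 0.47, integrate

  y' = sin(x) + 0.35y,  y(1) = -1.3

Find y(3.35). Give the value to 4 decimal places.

-0.2365

Euler: y_{n+1} = y_n + h·f(x_n, y_n).
x=1.000000, y=-1.300000: f=0.386471 → y ← -1.300000 + 0.47·0.386471 = -1.118359
x=1.470000, y=-1.118359: f=0.603499 → y ← -1.118359 + 0.47·0.603499 = -0.834714
x=1.940000, y=-0.834714: f=0.640465 → y ← -0.834714 + 0.47·0.640465 = -0.533696
x=2.410000, y=-0.533696: f=0.481262 → y ← -0.533696 + 0.47·0.481262 = -0.307502
x=2.880000, y=-0.307502: f=0.150994 → y ← -0.307502 + 0.47·0.150994 = -0.236535
y(3.35) ≈ -0.2365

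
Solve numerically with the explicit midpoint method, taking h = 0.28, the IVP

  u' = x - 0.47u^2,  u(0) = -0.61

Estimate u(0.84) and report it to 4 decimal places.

Midpoint: k1 = f(x_n, u_n); k2 = f(x_n + h/2, u_n + (h/2)·k1); u_{n+1} = u_n + h·k2.
x=0.000000, u=-0.610000:
  k1 = f(0.000000, -0.610000) = -0.174887
  k2 = f(0.140000, -0.634484) = -0.049208
  u ← -0.610000 + 0.28·(-0.049208) = -0.623778
x=0.280000, u=-0.623778:
  k1 = f(0.280000, -0.623778) = 0.097123
  k2 = f(0.420000, -0.610181) = 0.245009
  u ← -0.623778 + 0.28·0.245009 = -0.555176
x=0.560000, u=-0.555176:
  k1 = f(0.560000, -0.555176) = 0.415137
  k2 = f(0.700000, -0.497057) = 0.583879
  u ← -0.555176 + 0.28·0.583879 = -0.391689
u(0.84) ≈ -0.3917

-0.3917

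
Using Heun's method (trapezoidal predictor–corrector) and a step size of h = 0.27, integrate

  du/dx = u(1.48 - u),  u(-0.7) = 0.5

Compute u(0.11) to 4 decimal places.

0.9273

Heun: k1 = f(x_n, u_n); k2 = f(x_n + h, u_n + h·k1); u_{n+1} = u_n + (h/2)·(k1 + k2).
x=-0.700000, u=0.500000:
  k1 = f(-0.700000, 0.500000) = 0.490000
  k2 = f(-0.430000, 0.632300) = 0.536001
  u ← 0.500000 + (0.27/2)·(0.490000 + 0.536001) = 0.638510
x=-0.430000, u=0.638510:
  k1 = f(-0.430000, 0.638510) = 0.537300
  k2 = f(-0.160000, 0.783581) = 0.545701
  u ← 0.638510 + (0.27/2)·(0.537300 + 0.545701) = 0.784715
x=-0.160000, u=0.784715:
  k1 = f(-0.160000, 0.784715) = 0.545601
  k2 = f(0.110000, 0.932027) = 0.510726
  u ← 0.784715 + (0.27/2)·(0.545601 + 0.510726) = 0.927319
u(0.11) ≈ 0.9273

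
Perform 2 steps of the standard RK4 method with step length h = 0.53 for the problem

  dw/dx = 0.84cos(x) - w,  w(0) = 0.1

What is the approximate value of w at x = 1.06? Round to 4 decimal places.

0.4604

RK4: k1 = f(x_n, w_n); k2 = f(x_n + h/2, w_n + (h/2)·k1); k3 = f(x_n + h/2, w_n + (h/2)·k2); k4 = f(x_n + h, w_n + h·k3); w_{n+1} = w_n + (h/6)·(k1 + 2k2 + 2k3 + k4).
x=0.000000, w=0.100000:
  k1 = f(0.000000, 0.100000) = 0.740000
  k2 = f(0.265000, 0.296100) = 0.514578
  k3 = f(0.265000, 0.236363) = 0.574315
  k4 = f(0.530000, 0.404387) = 0.320371
  w ← 0.100000 + (0.53/6)·(k1 + 2k2 + 2k3 + k4) = 0.386037
x=0.530000, w=0.386037:
  k1 = f(0.530000, 0.386037) = 0.338721
  k2 = f(0.795000, 0.475798) = 0.112441
  k3 = f(0.795000, 0.415834) = 0.172405
  k4 = f(1.060000, 0.477412) = -0.066759
  w ← 0.386037 + (0.53/6)·(k1 + 2k2 + 2k3 + k4) = 0.460383
w(1.06) ≈ 0.4604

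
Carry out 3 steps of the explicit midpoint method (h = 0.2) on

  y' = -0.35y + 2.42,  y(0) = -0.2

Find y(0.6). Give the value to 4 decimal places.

1.1465

Midpoint: k1 = f(x_n, y_n); k2 = f(x_n + h/2, y_n + (h/2)·k1); y_{n+1} = y_n + h·k2.
x=0.000000, y=-0.200000:
  k1 = f(0.000000, -0.200000) = 2.490000
  k2 = f(0.100000, 0.049000) = 2.402850
  y ← -0.200000 + 0.2·2.402850 = 0.280570
x=0.200000, y=0.280570:
  k1 = f(0.200000, 0.280570) = 2.321801
  k2 = f(0.300000, 0.512750) = 2.240537
  y ← 0.280570 + 0.2·2.240537 = 0.728677
x=0.400000, y=0.728677:
  k1 = f(0.400000, 0.728677) = 2.164963
  k2 = f(0.500000, 0.945174) = 2.089189
  y ← 0.728677 + 0.2·2.089189 = 1.146515
y(0.6) ≈ 1.1465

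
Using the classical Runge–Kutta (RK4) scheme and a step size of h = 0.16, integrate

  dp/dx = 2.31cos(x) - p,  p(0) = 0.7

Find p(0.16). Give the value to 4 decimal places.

RK4: k1 = f(x_n, p_n); k2 = f(x_n + h/2, p_n + (h/2)·k1); k3 = f(x_n + h/2, p_n + (h/2)·k2); k4 = f(x_n + h, p_n + h·k3); p_{n+1} = p_n + (h/6)·(k1 + 2k2 + 2k3 + k4).
x=0.000000, p=0.700000:
  k1 = f(0.000000, 0.700000) = 1.610000
  k2 = f(0.080000, 0.828800) = 1.473812
  k3 = f(0.080000, 0.817905) = 1.484707
  k4 = f(0.160000, 0.937553) = 1.342942
  p ← 0.700000 + (0.16/6)·(k1 + 2k2 + 2k3 + k4) = 0.936533
p(0.16) ≈ 0.9365

0.9365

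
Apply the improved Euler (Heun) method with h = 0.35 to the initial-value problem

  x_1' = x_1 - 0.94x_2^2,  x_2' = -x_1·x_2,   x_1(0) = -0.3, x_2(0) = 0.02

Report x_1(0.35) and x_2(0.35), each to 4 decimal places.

Heun on (x_1,x_2): k1 = f(t_n, state_n); k2 = f(t_n + h, state_n + h·k1); state_{n+1} = state_n + (h/2)·(k1 + k2).
0.000000: (-0.300000, 0.020000)
  k1 = (-0.300376, 0.006000)
  predictor → (-0.405132, 0.022100)
  k2 = (-0.405591, 0.008953)
  → (-0.423544, 0.022617)
(x_1(0.35), x_2(0.35)) ≈ (-0.4235, 0.0226)

-0.4235, 0.0226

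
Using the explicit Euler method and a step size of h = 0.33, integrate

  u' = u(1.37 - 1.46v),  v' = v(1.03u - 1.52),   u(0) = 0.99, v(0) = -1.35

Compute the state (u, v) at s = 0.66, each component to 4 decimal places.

Euler on (u,v): u_{n+1} = u_n + h·u', v_{n+1} = v_n + h·v'.
0.000000: (0.990000, -1.350000); f=(3.307590, 0.675405) → (2.081505, -1.127116)
0.330000: (2.081505, -1.127116); f=(6.276964, -0.703264) → (4.152903, -1.359193)
(u(0.66), v(0.66)) ≈ (4.1529, -1.3592)

4.1529, -1.3592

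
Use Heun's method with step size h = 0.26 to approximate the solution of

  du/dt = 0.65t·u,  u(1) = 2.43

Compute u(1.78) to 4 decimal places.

4.8856

Heun: k1 = f(t_n, u_n); k2 = f(t_n + h, u_n + h·k1); u_{n+1} = u_n + (h/2)·(k1 + k2).
t=1.000000, u=2.430000:
  k1 = f(1.000000, 2.430000) = 1.579500
  k2 = f(1.260000, 2.840670) = 2.326509
  u ← 2.430000 + (0.26/2)·(1.579500 + 2.326509) = 2.937781
t=1.260000, u=2.937781:
  k1 = f(1.260000, 2.937781) = 2.406043
  k2 = f(1.520000, 3.563352) = 3.520592
  u ← 2.937781 + (0.26/2)·(2.406043 + 3.520592) = 3.708244
t=1.520000, u=3.708244:
  k1 = f(1.520000, 3.708244) = 3.663745
  k2 = f(1.780000, 4.660817) = 5.392566
  u ← 3.708244 + (0.26/2)·(3.663745 + 5.392566) = 4.885564
u(1.78) ≈ 4.8856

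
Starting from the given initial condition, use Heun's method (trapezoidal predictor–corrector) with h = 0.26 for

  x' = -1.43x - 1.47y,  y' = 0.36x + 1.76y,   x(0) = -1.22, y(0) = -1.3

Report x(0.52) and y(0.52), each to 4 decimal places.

0.6366, -3.3150

Heun on (x,y): k1 = f(t_n, state_n); k2 = f(t_n + h, state_n + h·k1); state_{n+1} = state_n + (h/2)·(k1 + k2).
0.000000: (-1.220000, -1.300000)
  k1 = (3.655600, -2.727200)
  predictor → (-0.269544, -2.009072)
  k2 = (3.338784, -3.633003)
  → (-0.310730, -2.126826)
0.260000: (-0.310730, -2.126826)
  k1 = (3.570779, -3.855077)
  predictor → (0.617672, -3.129146)
  k2 = (3.716574, -5.284936)
  → (0.636626, -3.315028)
(x(0.52), y(0.52)) ≈ (0.6366, -3.3150)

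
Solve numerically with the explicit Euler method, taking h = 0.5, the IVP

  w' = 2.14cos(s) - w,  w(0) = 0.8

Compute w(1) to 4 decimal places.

Euler: w_{n+1} = w_n + h·f(s_n, w_n).
s=0.000000, w=0.800000: f=1.340000 → w ← 0.800000 + 0.5·1.340000 = 1.470000
s=0.500000, w=1.470000: f=0.408027 → w ← 1.470000 + 0.5·0.408027 = 1.674013
w(1) ≈ 1.6740

1.6740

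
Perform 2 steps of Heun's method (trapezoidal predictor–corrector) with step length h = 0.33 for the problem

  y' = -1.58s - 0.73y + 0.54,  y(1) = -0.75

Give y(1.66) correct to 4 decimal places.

-1.3108

Heun: k1 = f(s_n, y_n); k2 = f(s_n + h, y_n + h·k1); y_{n+1} = y_n + (h/2)·(k1 + k2).
s=1.000000, y=-0.750000:
  k1 = f(1.000000, -0.750000) = -0.492500
  k2 = f(1.330000, -0.912525) = -0.895257
  y ← -0.750000 + (0.33/2)·(-0.492500 + (-0.895257)) = -0.978980
s=1.330000, y=-0.978980:
  k1 = f(1.330000, -0.978980) = -0.846745
  k2 = f(1.660000, -1.258406) = -1.164164
  y ← -0.978980 + (0.33/2)·(-0.846745 + (-1.164164)) = -1.310780
y(1.66) ≈ -1.3108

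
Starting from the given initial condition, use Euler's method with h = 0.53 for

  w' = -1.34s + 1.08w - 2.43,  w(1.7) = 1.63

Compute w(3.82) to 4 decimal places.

-15.5682

Euler: w_{n+1} = w_n + h·f(s_n, w_n).
s=1.700000, w=1.630000: f=-2.947600 → w ← 1.630000 + 0.53·(-2.947600) = 0.067772
s=2.230000, w=0.067772: f=-5.345006 → w ← 0.067772 + 0.53·(-5.345006) = -2.765081
s=2.760000, w=-2.765081: f=-9.114688 → w ← -2.765081 + 0.53·(-9.114688) = -7.595866
s=3.290000, w=-7.595866: f=-15.042135 → w ← -7.595866 + 0.53·(-15.042135) = -15.568197
w(3.82) ≈ -15.5682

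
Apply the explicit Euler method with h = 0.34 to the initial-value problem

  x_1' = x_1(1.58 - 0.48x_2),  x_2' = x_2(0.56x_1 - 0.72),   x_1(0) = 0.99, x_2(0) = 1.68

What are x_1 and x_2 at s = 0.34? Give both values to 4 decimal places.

Euler on (x_1,x_2): x_1_{n+1} = x_1_n + h·x_1', x_2_{n+1} = x_2_n + h·x_2'.
0.000000: (0.990000, 1.680000); f=(0.765864, -0.278208) → (1.250394, 1.585409)
(x_1(0.34), x_2(0.34)) ≈ (1.2504, 1.5854)

1.2504, 1.5854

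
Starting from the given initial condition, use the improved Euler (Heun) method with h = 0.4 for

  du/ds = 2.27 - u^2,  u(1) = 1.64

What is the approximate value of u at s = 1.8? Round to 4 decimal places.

1.5433

Heun: k1 = f(s_n, u_n); k2 = f(s_n + h, u_n + h·k1); u_{n+1} = u_n + (h/2)·(k1 + k2).
s=1.000000, u=1.640000:
  k1 = f(1.000000, 1.640000) = -0.419600
  k2 = f(1.400000, 1.472160) = 0.102745
  u ← 1.640000 + (0.4/2)·(-0.419600 + 0.102745) = 1.576629
s=1.400000, u=1.576629:
  k1 = f(1.400000, 1.576629) = -0.215759
  k2 = f(1.800000, 1.490325) = 0.048930
  u ← 1.576629 + (0.4/2)·(-0.215759 + 0.048930) = 1.543263
u(1.8) ≈ 1.5433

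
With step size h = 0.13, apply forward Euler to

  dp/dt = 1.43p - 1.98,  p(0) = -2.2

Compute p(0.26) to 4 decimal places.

Euler: p_{n+1} = p_n + h·f(t_n, p_n).
t=0.000000, p=-2.200000: f=-5.126000 → p ← -2.200000 + 0.13·(-5.126000) = -2.866380
t=0.130000, p=-2.866380: f=-6.078923 → p ← -2.866380 + 0.13·(-6.078923) = -3.656640
p(0.26) ≈ -3.6566

-3.6566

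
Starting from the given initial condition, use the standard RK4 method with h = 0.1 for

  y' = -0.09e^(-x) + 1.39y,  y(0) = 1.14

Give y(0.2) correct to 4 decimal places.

RK4: k1 = f(x_n, y_n); k2 = f(x_n + h/2, y_n + (h/2)·k1); k3 = f(x_n + h/2, y_n + (h/2)·k2); k4 = f(x_n + h, y_n + h·k3); y_{n+1} = y_n + (h/6)·(k1 + 2k2 + 2k3 + k4).
x=0.000000, y=1.140000:
  k1 = f(0.000000, 1.140000) = 1.494600
  k2 = f(0.050000, 1.214730) = 1.602864
  k3 = f(0.050000, 1.220143) = 1.610388
  k4 = f(0.100000, 1.301039) = 1.727009
  y ← 1.140000 + (0.1/6)·(k1 + 2k2 + 2k3 + k4) = 1.300802
x=0.100000, y=1.300802:
  k1 = f(0.100000, 1.300802) = 1.726679
  k2 = f(0.150000, 1.387136) = 1.850655
  k3 = f(0.150000, 1.393335) = 1.859271
  k4 = f(0.200000, 1.486729) = 1.992868
  y ← 1.300802 + (0.1/6)·(k1 + 2k2 + 2k3 + k4) = 1.486459
y(0.2) ≈ 1.4865

1.4865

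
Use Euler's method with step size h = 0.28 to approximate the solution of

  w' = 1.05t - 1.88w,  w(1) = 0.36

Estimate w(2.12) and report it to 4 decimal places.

Euler: w_{n+1} = w_n + h·f(t_n, w_n).
t=1.000000, w=0.360000: f=0.373200 → w ← 0.360000 + 0.28·0.373200 = 0.464496
t=1.280000, w=0.464496: f=0.470748 → w ← 0.464496 + 0.28·0.470748 = 0.596305
t=1.560000, w=0.596305: f=0.516946 → w ← 0.596305 + 0.28·0.516946 = 0.741050
t=1.840000, w=0.741050: f=0.538826 → w ← 0.741050 + 0.28·0.538826 = 0.891921
w(2.12) ≈ 0.8919

0.8919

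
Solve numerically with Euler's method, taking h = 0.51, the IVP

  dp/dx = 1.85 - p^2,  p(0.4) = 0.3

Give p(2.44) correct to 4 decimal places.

Euler: p_{n+1} = p_n + h·f(x_n, p_n).
x=0.400000, p=0.300000: f=1.760000 → p ← 0.300000 + 0.51·1.760000 = 1.197600
x=0.910000, p=1.197600: f=0.415754 → p ← 1.197600 + 0.51·0.415754 = 1.409635
x=1.420000, p=1.409635: f=-0.137070 → p ← 1.409635 + 0.51·(-0.137070) = 1.339729
x=1.930000, p=1.339729: f=0.055126 → p ← 1.339729 + 0.51·0.055126 = 1.367843
p(2.44) ≈ 1.3678

1.3678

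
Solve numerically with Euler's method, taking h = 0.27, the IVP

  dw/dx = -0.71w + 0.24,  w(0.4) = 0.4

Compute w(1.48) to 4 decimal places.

0.3645

Euler: w_{n+1} = w_n + h·f(x_n, w_n).
x=0.400000, w=0.400000: f=-0.044000 → w ← 0.400000 + 0.27·(-0.044000) = 0.388120
x=0.670000, w=0.388120: f=-0.035565 → w ← 0.388120 + 0.27·(-0.035565) = 0.378517
x=0.940000, w=0.378517: f=-0.028747 → w ← 0.378517 + 0.27·(-0.028747) = 0.370756
x=1.210000, w=0.370756: f=-0.023236 → w ← 0.370756 + 0.27·(-0.023236) = 0.364482
w(1.48) ≈ 0.3645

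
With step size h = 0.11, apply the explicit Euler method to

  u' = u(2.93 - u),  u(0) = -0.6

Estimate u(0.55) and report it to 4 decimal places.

-4.1489

Euler: u_{n+1} = u_n + h·f(t_n, u_n).
t=0.000000, u=-0.600000: f=-2.118000 → u ← -0.600000 + 0.11·(-2.118000) = -0.832980
t=0.110000, u=-0.832980: f=-3.134487 → u ← -0.832980 + 0.11·(-3.134487) = -1.177774
t=0.220000, u=-1.177774: f=-4.838027 → u ← -1.177774 + 0.11·(-4.838027) = -1.709957
t=0.330000, u=-1.709957: f=-7.934124 → u ← -1.709957 + 0.11·(-7.934124) = -2.582710
t=0.440000, u=-2.582710: f=-14.237733 → u ← -2.582710 + 0.11·(-14.237733) = -4.148861
u(0.55) ≈ -4.1489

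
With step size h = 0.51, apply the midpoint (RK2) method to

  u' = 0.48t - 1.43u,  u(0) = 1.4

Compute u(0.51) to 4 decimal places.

0.8137

Midpoint: k1 = f(t_n, u_n); k2 = f(t_n + h/2, u_n + (h/2)·k1); u_{n+1} = u_n + h·k2.
t=0.000000, u=1.400000:
  k1 = f(0.000000, 1.400000) = -2.002000
  k2 = f(0.255000, 0.889490) = -1.149571
  u ← 1.400000 + 0.51·(-1.149571) = 0.813719
u(0.51) ≈ 0.8137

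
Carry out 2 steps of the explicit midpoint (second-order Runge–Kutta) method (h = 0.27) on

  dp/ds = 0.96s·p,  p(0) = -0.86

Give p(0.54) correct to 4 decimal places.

-0.9868

Midpoint: k1 = f(s_n, p_n); k2 = f(s_n + h/2, p_n + (h/2)·k1); p_{n+1} = p_n + h·k2.
s=0.000000, p=-0.860000:
  k1 = f(0.000000, -0.860000) = 0.000000
  k2 = f(0.135000, -0.860000) = -0.111456
  p ← -0.860000 + 0.27·(-0.111456) = -0.890093
s=0.270000, p=-0.890093:
  k1 = f(0.270000, -0.890093) = -0.230712
  k2 = f(0.405000, -0.921239) = -0.358178
  p ← -0.890093 + 0.27·(-0.358178) = -0.986801
p(0.54) ≈ -0.9868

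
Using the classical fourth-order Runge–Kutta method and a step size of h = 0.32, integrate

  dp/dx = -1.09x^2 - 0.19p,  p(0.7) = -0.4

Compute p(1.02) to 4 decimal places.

RK4: k1 = f(x_n, p_n); k2 = f(x_n + h/2, p_n + (h/2)·k1); k3 = f(x_n + h/2, p_n + (h/2)·k2); k4 = f(x_n + h, p_n + h·k3); p_{n+1} = p_n + (h/6)·(k1 + 2k2 + 2k3 + k4).
x=0.700000, p=-0.400000:
  k1 = f(0.700000, -0.400000) = -0.458100
  k2 = f(0.860000, -0.473296) = -0.716238
  k3 = f(0.860000, -0.514598) = -0.708390
  k4 = f(1.020000, -0.626685) = -1.014966
  p ← -0.400000 + (0.32/6)·(k1 + 2k2 + 2k3 + k4) = -0.630524
p(1.02) ≈ -0.6305

-0.6305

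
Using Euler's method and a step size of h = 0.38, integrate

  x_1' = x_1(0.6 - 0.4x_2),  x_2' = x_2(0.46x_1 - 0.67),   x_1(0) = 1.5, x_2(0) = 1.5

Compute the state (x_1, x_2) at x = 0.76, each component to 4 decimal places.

Euler on (x_1,x_2): x_1_{n+1} = x_1_n + h·x_1', x_2_{n+1} = x_2_n + h·x_2'.
0.000000: (1.500000, 1.500000); f=(0.000000, 0.030000) → (1.500000, 1.511400)
0.380000: (1.500000, 1.511400); f=(-0.006840, 0.030228) → (1.497401, 1.522887)
(x_1(0.76), x_2(0.76)) ≈ (1.4974, 1.5229)

1.4974, 1.5229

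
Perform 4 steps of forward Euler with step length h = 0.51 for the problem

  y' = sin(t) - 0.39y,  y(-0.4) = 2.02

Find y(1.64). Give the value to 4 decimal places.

1.4644

Euler: y_{n+1} = y_n + h·f(t_n, y_n).
t=-0.400000, y=2.020000: f=-1.177218 → y ← 2.020000 + 0.51·(-1.177218) = 1.419619
t=0.110000, y=1.419619: f=-0.443873 → y ← 1.419619 + 0.51·(-0.443873) = 1.193243
t=0.620000, y=1.193243: f=0.115670 → y ← 1.193243 + 0.51·0.115670 = 1.252235
t=1.130000, y=1.252235: f=0.416040 → y ← 1.252235 + 0.51·0.416040 = 1.464416
y(1.64) ≈ 1.4644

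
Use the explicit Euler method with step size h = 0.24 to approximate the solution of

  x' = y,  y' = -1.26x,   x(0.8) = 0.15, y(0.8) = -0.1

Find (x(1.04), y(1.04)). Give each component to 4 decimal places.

0.1260, -0.1454

Euler on (x,y): x_{n+1} = x_n + h·x', y_{n+1} = y_n + h·y'.
0.800000: (0.150000, -0.100000); f=(-0.100000, -0.189000) → (0.126000, -0.145360)
(x(1.04), y(1.04)) ≈ (0.1260, -0.1454)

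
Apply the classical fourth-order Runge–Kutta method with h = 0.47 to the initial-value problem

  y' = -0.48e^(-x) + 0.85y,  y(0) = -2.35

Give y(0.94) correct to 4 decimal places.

RK4: k1 = f(x_n, y_n); k2 = f(x_n + h/2, y_n + (h/2)·k1); k3 = f(x_n + h/2, y_n + (h/2)·k2); k4 = f(x_n + h, y_n + h·k3); y_{n+1} = y_n + (h/6)·(k1 + 2k2 + 2k3 + k4).
x=0.000000, y=-2.350000:
  k1 = f(0.000000, -2.350000) = -2.477500
  k2 = f(0.235000, -2.932213) = -2.871855
  k3 = f(0.235000, -3.024886) = -2.950627
  k4 = f(0.470000, -3.736795) = -3.476277
  y ← -2.350000 + (0.47/6)·(k1 + 2k2 + 2k3 + k4) = -3.728568
x=0.470000, y=-3.728568:
  k1 = f(0.470000, -3.728568) = -3.469284
  k2 = f(0.705000, -4.543850) = -4.099444
  k3 = f(0.705000, -4.691937) = -4.225319
  k4 = f(0.940000, -5.714468) = -5.044799
  y ← -3.728568 + (0.47/6)·(k1 + 2k2 + 2k3 + k4) = -5.699717
y(0.94) ≈ -5.6997

-5.6997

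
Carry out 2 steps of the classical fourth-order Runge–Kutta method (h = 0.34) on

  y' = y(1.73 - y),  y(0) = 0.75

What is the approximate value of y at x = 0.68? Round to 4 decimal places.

1.2331

RK4: k1 = f(x_n, y_n); k2 = f(x_n + h/2, y_n + (h/2)·k1); k3 = f(x_n + h/2, y_n + (h/2)·k2); k4 = f(x_n + h, y_n + h·k3); y_{n+1} = y_n + (h/6)·(k1 + 2k2 + 2k3 + k4).
x=0.000000, y=0.750000:
  k1 = f(0.000000, 0.750000) = 0.735000
  k2 = f(0.170000, 0.874950) = 0.748126
  k3 = f(0.170000, 0.877181) = 0.748077
  k4 = f(0.340000, 1.004346) = 0.728808
  y ← 0.750000 + (0.34/6)·(k1 + 2k2 + 2k3 + k4) = 1.002519
x=0.340000, y=1.002519:
  k1 = f(0.340000, 1.002519) = 0.729314
  k2 = f(0.510000, 1.126502) = 0.679842
  k3 = f(0.510000, 1.118092) = 0.684170
  k4 = f(0.680000, 1.235136) = 0.611224
  y ← 1.002519 + (0.34/6)·(k1 + 2k2 + 2k3 + k4) = 1.233070
y(0.68) ≈ 1.2331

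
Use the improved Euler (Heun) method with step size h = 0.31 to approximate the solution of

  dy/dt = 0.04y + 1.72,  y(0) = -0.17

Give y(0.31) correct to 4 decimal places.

0.3644

Heun: k1 = f(t_n, y_n); k2 = f(t_n + h, y_n + h·k1); y_{n+1} = y_n + (h/2)·(k1 + k2).
t=0.000000, y=-0.170000:
  k1 = f(0.000000, -0.170000) = 1.713200
  k2 = f(0.310000, 0.361092) = 1.734444
  y ← -0.170000 + (0.31/2)·(1.713200 + 1.734444) = 0.364385
y(0.31) ≈ 0.3644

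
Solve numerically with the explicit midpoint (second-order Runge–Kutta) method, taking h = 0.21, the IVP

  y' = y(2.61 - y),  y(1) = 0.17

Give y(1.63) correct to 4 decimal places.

Midpoint: k1 = f(t_n, y_n); k2 = f(t_n + h/2, y_n + (h/2)·k1); y_{n+1} = y_n + h·k2.
t=1.000000, y=0.170000:
  k1 = f(1.000000, 0.170000) = 0.414800
  k2 = f(1.105000, 0.213554) = 0.511771
  y ← 0.170000 + 0.21·0.511771 = 0.277472
t=1.210000, y=0.277472:
  k1 = f(1.210000, 0.277472) = 0.647211
  k2 = f(1.315000, 0.345429) = 0.782248
  y ← 0.277472 + 0.21·0.782248 = 0.441744
t=1.420000, y=0.441744:
  k1 = f(1.420000, 0.441744) = 0.957814
  k2 = f(1.525000, 0.542314) = 1.121336
  y ← 0.441744 + 0.21·1.121336 = 0.677225
y(1.63) ≈ 0.6772

0.6772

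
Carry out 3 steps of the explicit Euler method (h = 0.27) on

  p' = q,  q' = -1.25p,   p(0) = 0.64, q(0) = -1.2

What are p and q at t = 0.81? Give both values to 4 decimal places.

-0.4774, -1.5003

Euler on (p,q): p_{n+1} = p_n + h·p', q_{n+1} = q_n + h·q'.
0.000000: (0.640000, -1.200000); f=(-1.200000, -0.800000) → (0.316000, -1.416000)
0.270000: (0.316000, -1.416000); f=(-1.416000, -0.395000) → (-0.066320, -1.522650)
0.540000: (-0.066320, -1.522650); f=(-1.522650, 0.082900) → (-0.477435, -1.500267)
(p(0.81), q(0.81)) ≈ (-0.4774, -1.5003)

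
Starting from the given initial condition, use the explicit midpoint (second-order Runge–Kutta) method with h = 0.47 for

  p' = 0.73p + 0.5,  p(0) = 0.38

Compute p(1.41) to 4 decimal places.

Midpoint: k1 = f(x_n, p_n); k2 = f(x_n + h/2, p_n + (h/2)·k1); p_{n+1} = p_n + h·k2.
x=0.000000, p=0.380000:
  k1 = f(0.000000, 0.380000) = 0.777400
  k2 = f(0.235000, 0.562689) = 0.910763
  p ← 0.380000 + 0.47·0.910763 = 0.808059
x=0.470000, p=0.808059:
  k1 = f(0.470000, 0.808059) = 1.089883
  k2 = f(0.705000, 1.064181) = 1.276852
  p ← 0.808059 + 0.47·1.276852 = 1.408179
x=0.940000, p=1.408179:
  k1 = f(0.940000, 1.408179) = 1.527971
  k2 = f(1.175000, 1.767252) = 1.790094
  p ← 1.408179 + 0.47·1.790094 = 2.249523
p(1.41) ≈ 2.2495

2.2495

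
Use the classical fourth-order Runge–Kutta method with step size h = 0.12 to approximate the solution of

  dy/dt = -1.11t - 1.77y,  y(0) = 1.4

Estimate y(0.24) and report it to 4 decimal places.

0.8876

RK4: k1 = f(t_n, y_n); k2 = f(t_n + h/2, y_n + (h/2)·k1); k3 = f(t_n + h/2, y_n + (h/2)·k2); k4 = f(t_n + h, y_n + h·k3); y_{n+1} = y_n + (h/6)·(k1 + 2k2 + 2k3 + k4).
t=0.000000, y=1.400000:
  k1 = f(0.000000, 1.400000) = -2.478000
  k2 = f(0.060000, 1.251320) = -2.281436
  k3 = f(0.060000, 1.263114) = -2.302311
  k4 = f(0.120000, 1.123723) = -2.122189
  y ← 1.400000 + (0.12/6)·(k1 + 2k2 + 2k3 + k4) = 1.124646
t=0.120000, y=1.124646:
  k1 = f(0.120000, 1.124646) = -2.123824
  k2 = f(0.180000, 0.997217) = -1.964874
  k3 = f(0.180000, 1.006754) = -1.981754
  k4 = f(0.240000, 0.886836) = -1.836099
  y ← 1.124646 + (0.12/6)·(k1 + 2k2 + 2k3 + k4) = 0.887583
y(0.24) ≈ 0.8876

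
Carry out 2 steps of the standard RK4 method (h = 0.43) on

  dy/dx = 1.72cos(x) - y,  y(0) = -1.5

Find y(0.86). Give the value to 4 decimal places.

RK4: k1 = f(x_n, y_n); k2 = f(x_n + h/2, y_n + (h/2)·k1); k3 = f(x_n + h/2, y_n + (h/2)·k2); k4 = f(x_n + h, y_n + h·k3); y_{n+1} = y_n + (h/6)·(k1 + 2k2 + 2k3 + k4).
x=0.000000, y=-1.500000:
  k1 = f(0.000000, -1.500000) = 3.220000
  k2 = f(0.215000, -0.807700) = 2.488099
  k3 = f(0.215000, -0.965059) = 2.645458
  k4 = f(0.430000, -0.362453) = 1.925874
  y ← -1.500000 + (0.43/6)·(k1 + 2k2 + 2k3 + k4) = -0.395402
x=0.430000, y=-0.395402:
  k1 = f(0.430000, -0.395402) = 1.958824
  k2 = f(0.645000, 0.025745) = 1.348707
  k3 = f(0.645000, -0.105430) = 1.479882
  k4 = f(0.860000, 0.240947) = 0.881246
  y ← -0.395402 + (0.43/6)·(k1 + 2k2 + 2k3 + k4) = 0.213567
y(0.86) ≈ 0.2136

0.2136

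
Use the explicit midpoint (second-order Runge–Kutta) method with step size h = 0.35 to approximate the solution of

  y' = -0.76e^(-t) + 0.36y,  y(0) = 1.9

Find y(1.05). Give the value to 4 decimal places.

Midpoint: k1 = f(t_n, y_n); k2 = f(t_n + h/2, y_n + (h/2)·k1); y_{n+1} = y_n + h·k2.
t=0.000000, y=1.900000:
  k1 = f(0.000000, 1.900000) = -0.076000
  k2 = f(0.175000, 1.886700) = 0.041225
  y ← 1.900000 + 0.35·0.041225 = 1.914429
t=0.350000, y=1.914429:
  k1 = f(0.350000, 1.914429) = 0.153631
  k2 = f(0.525000, 1.941314) = 0.249291
  y ← 1.914429 + 0.35·0.249291 = 2.001680
t=0.700000, y=2.001680:
  k1 = f(0.700000, 2.001680) = 0.343200
  k2 = f(0.875000, 2.061741) = 0.425411
  y ← 2.001680 + 0.35·0.425411 = 2.150574
y(1.05) ≈ 2.1506

2.1506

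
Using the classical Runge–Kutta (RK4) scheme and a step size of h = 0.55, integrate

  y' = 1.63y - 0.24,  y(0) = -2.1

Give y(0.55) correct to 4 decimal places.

RK4: k1 = f(x_n, y_n); k2 = f(x_n + h/2, y_n + (h/2)·k1); k3 = f(x_n + h/2, y_n + (h/2)·k2); k4 = f(x_n + h, y_n + h·k3); y_{n+1} = y_n + (h/6)·(k1 + 2k2 + 2k3 + k4).
x=0.000000, y=-2.100000:
  k1 = f(0.000000, -2.100000) = -3.663000
  k2 = f(0.275000, -3.107325) = -5.304940
  k3 = f(0.275000, -3.558858) = -6.040939
  k4 = f(0.550000, -5.422517) = -9.078702
  y ← -2.100000 + (0.55/6)·(k1 + 2k2 + 2k3 + k4) = -5.348067
y(0.55) ≈ -5.3481

-5.3481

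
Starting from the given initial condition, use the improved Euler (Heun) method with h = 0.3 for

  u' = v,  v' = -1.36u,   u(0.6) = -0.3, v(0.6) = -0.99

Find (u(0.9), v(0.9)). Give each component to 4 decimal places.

-0.5786, -0.8070

Heun on (u,v): k1 = f(t_n, state_n); k2 = f(t_n + h, state_n + h·k1); state_{n+1} = state_n + (h/2)·(k1 + k2).
0.600000: (-0.300000, -0.990000)
  k1 = (-0.990000, 0.408000)
  predictor → (-0.597000, -0.867600)
  k2 = (-0.867600, 0.811920)
  → (-0.578640, -0.807012)
(u(0.9), v(0.9)) ≈ (-0.5786, -0.8070)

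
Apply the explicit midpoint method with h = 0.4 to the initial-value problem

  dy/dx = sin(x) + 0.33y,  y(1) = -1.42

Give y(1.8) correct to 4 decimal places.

Midpoint: k1 = f(x_n, y_n); k2 = f(x_n + h/2, y_n + (h/2)·k1); y_{n+1} = y_n + h·k2.
x=1.000000, y=-1.420000:
  k1 = f(1.000000, -1.420000) = 0.372871
  k2 = f(1.200000, -1.345426) = 0.488049
  y ← -1.420000 + 0.4·0.488049 = -1.224781
x=1.400000, y=-1.224781:
  k1 = f(1.400000, -1.224781) = 0.581272
  k2 = f(1.600000, -1.108526) = 0.633760
  y ← -1.224781 + 0.4·0.633760 = -0.971277
y(1.8) ≈ -0.9713

-0.9713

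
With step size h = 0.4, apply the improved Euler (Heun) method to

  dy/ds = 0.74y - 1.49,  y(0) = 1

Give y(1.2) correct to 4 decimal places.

-0.4241

Heun: k1 = f(s_n, y_n); k2 = f(s_n + h, y_n + h·k1); y_{n+1} = y_n + (h/2)·(k1 + k2).
s=0.000000, y=1.000000:
  k1 = f(0.000000, 1.000000) = -0.750000
  k2 = f(0.400000, 0.700000) = -0.972000
  y ← 1.000000 + (0.4/2)·(-0.750000 + (-0.972000)) = 0.655600
s=0.400000, y=0.655600:
  k1 = f(0.400000, 0.655600) = -1.004856
  k2 = f(0.800000, 0.253658) = -1.302293
  y ← 0.655600 + (0.4/2)·(-1.004856 + (-1.302293)) = 0.194170
s=0.800000, y=0.194170:
  k1 = f(0.800000, 0.194170) = -1.346314
  k2 = f(1.200000, -0.344356) = -1.744823
  y ← 0.194170 + (0.4/2)·(-1.346314 + (-1.744823)) = -0.424057
y(1.2) ≈ -0.4241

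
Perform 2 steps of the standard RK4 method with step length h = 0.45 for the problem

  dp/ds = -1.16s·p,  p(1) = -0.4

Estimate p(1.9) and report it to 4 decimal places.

-0.0888

RK4: k1 = f(s_n, p_n); k2 = f(s_n + h/2, p_n + (h/2)·k1); k3 = f(s_n + h/2, p_n + (h/2)·k2); k4 = f(s_n + h, p_n + h·k3); p_{n+1} = p_n + (h/6)·(k1 + 2k2 + 2k3 + k4).
s=1.000000, p=-0.400000:
  k1 = f(1.000000, -0.400000) = 0.464000
  k2 = f(1.225000, -0.295600) = 0.420048
  k3 = f(1.225000, -0.305489) = 0.434100
  k4 = f(1.450000, -0.204655) = 0.344229
  p ← -0.400000 + (0.45/6)·(k1 + 2k2 + 2k3 + k4) = -0.211261
s=1.450000, p=-0.211261:
  k1 = f(1.450000, -0.211261) = 0.355340
  k2 = f(1.675000, -0.131309) = 0.255133
  k3 = f(1.675000, -0.153856) = 0.298941
  k4 = f(1.900000, -0.076737) = 0.169128
  p ← -0.211261 + (0.45/6)·(k1 + 2k2 + 2k3 + k4) = -0.088814
p(1.9) ≈ -0.0888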